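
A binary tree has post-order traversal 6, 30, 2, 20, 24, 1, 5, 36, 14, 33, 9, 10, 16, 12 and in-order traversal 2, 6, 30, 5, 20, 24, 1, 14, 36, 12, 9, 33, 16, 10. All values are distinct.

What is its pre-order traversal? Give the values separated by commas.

12, 14, 5, 2, 30, 6, 1, 24, 20, 36, 16, 9, 33, 10

The last element of post-order is the root; it splits in-order into left and right subtrees.
Root 12: left subtree has 9 nodes {2, 6, 30, 5, 20, 24, 1, 14, 36}, right has 4 {9, 33, 16, 10}.
  Root 14: left subtree has 7 nodes {2, 6, 30, 5, 20, 24, 1}, right has 1 {36}.
    Root 5: left subtree has 3 nodes {2, 6, 30}, right has 3 {20, 24, 1}.
      Root 2: left subtree has 0 nodes { }, right has 2 {6, 30}.
        Root 30: left subtree has 1 node {6}, right has 0 { }.
      Root 1: left subtree has 2 nodes {20, 24}, right has 0 { }.
        Root 24: left subtree has 1 node {20}, right has 0 { }.
  Root 16: left subtree has 2 nodes {9, 33}, right has 1 {10}.
    Root 9: left subtree has 0 nodes { }, right has 1 {33}.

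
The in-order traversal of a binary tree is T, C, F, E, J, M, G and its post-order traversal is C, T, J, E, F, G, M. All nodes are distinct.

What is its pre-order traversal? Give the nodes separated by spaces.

The last element of post-order is the root; it splits in-order into left and right subtrees.
Root M: left subtree has 5 nodes {T, C, F, E, J}, right has 1 {G}.
  Root F: left subtree has 2 nodes {T, C}, right has 2 {E, J}.
    Root T: left subtree has 0 nodes { }, right has 1 {C}.
    Root E: left subtree has 0 nodes { }, right has 1 {J}.

M F T C E J G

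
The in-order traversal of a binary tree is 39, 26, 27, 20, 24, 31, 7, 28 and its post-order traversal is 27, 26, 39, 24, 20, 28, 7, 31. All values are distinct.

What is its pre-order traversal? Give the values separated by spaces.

The last element of post-order is the root; it splits in-order into left and right subtrees.
Root 31: left subtree has 5 nodes {39, 26, 27, 20, 24}, right has 2 {7, 28}.
  Root 20: left subtree has 3 nodes {39, 26, 27}, right has 1 {24}.
    Root 39: left subtree has 0 nodes { }, right has 2 {26, 27}.
      Root 26: left subtree has 0 nodes { }, right has 1 {27}.
  Root 7: left subtree has 0 nodes { }, right has 1 {28}.

31 20 39 26 27 24 7 28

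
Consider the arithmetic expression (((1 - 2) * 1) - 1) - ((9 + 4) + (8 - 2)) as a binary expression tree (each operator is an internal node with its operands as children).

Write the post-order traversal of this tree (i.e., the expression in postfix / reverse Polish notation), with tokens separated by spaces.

Post-order on an expression tree gives postfix notation: for each operator, emit left operand, right operand, then the operator.

1 2 - 1 * 1 - 9 4 + 8 2 - + -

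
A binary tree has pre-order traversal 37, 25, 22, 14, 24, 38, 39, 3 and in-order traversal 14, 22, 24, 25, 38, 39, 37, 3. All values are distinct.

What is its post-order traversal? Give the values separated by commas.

The first element of pre-order is the root; it splits in-order into left and right subtrees.
Root 37: left subtree has 6 nodes {14, 22, 24, 25, 38, 39}, right has 1 {3}.
  Root 25: left subtree has 3 nodes {14, 22, 24}, right has 2 {38, 39}.
    Root 22: left subtree has 1 node {14}, right has 1 {24}.
    Root 38: left subtree has 0 nodes { }, right has 1 {39}.

14, 24, 22, 39, 38, 25, 3, 37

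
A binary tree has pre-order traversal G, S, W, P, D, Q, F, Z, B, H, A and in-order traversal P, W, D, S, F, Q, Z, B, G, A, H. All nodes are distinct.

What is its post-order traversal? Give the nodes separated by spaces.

P D W F B Z Q S A H G

The first element of pre-order is the root; it splits in-order into left and right subtrees.
Root G: left subtree has 8 nodes {P, W, D, S, F, Q, Z, B}, right has 2 {A, H}.
  Root S: left subtree has 3 nodes {P, W, D}, right has 4 {F, Q, Z, B}.
    Root W: left subtree has 1 node {P}, right has 1 {D}.
    Root Q: left subtree has 1 node {F}, right has 2 {Z, B}.
      Root Z: left subtree has 0 nodes { }, right has 1 {B}.
  Root H: left subtree has 1 node {A}, right has 0 { }.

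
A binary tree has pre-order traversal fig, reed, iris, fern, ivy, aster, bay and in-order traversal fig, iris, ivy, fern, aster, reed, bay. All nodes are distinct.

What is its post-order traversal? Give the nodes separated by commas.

ivy, aster, fern, iris, bay, reed, fig

The first element of pre-order is the root; it splits in-order into left and right subtrees.
Root fig: left subtree has 0 nodes { }, right has 6 {iris, ivy, fern, aster, reed, bay}.
  Root reed: left subtree has 4 nodes {iris, ivy, fern, aster}, right has 1 {bay}.
    Root iris: left subtree has 0 nodes { }, right has 3 {ivy, fern, aster}.
      Root fern: left subtree has 1 node {ivy}, right has 1 {aster}.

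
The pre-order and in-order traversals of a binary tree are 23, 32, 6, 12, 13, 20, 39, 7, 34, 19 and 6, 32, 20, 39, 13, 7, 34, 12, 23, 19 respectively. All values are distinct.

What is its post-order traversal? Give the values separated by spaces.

The first element of pre-order is the root; it splits in-order into left and right subtrees.
Root 23: left subtree has 8 nodes {6, 32, 20, 39, 13, 7, 34, 12}, right has 1 {19}.
  Root 32: left subtree has 1 node {6}, right has 6 {20, 39, 13, 7, 34, 12}.
    Root 12: left subtree has 5 nodes {20, 39, 13, 7, 34}, right has 0 { }.
      Root 13: left subtree has 2 nodes {20, 39}, right has 2 {7, 34}.
        Root 20: left subtree has 0 nodes { }, right has 1 {39}.
        Root 7: left subtree has 0 nodes { }, right has 1 {34}.

6 39 20 34 7 13 12 32 19 23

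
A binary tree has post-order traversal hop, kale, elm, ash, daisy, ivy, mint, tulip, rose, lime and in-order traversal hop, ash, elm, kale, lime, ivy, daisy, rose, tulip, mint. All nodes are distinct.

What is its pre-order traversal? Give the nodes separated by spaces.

lime ash hop elm kale rose ivy daisy tulip mint

The last element of post-order is the root; it splits in-order into left and right subtrees.
Root lime: left subtree has 4 nodes {hop, ash, elm, kale}, right has 5 {ivy, daisy, rose, tulip, mint}.
  Root ash: left subtree has 1 node {hop}, right has 2 {elm, kale}.
    Root elm: left subtree has 0 nodes { }, right has 1 {kale}.
  Root rose: left subtree has 2 nodes {ivy, daisy}, right has 2 {tulip, mint}.
    Root ivy: left subtree has 0 nodes { }, right has 1 {daisy}.
    Root tulip: left subtree has 0 nodes { }, right has 1 {mint}.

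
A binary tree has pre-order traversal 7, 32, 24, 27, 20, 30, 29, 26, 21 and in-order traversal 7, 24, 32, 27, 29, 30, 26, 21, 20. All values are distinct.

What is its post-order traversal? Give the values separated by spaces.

24 29 21 26 30 20 27 32 7

The first element of pre-order is the root; it splits in-order into left and right subtrees.
Root 7: left subtree has 0 nodes { }, right has 8 {24, 32, 27, 29, 30, 26, 21, 20}.
  Root 32: left subtree has 1 node {24}, right has 6 {27, 29, 30, 26, 21, 20}.
    Root 27: left subtree has 0 nodes { }, right has 5 {29, 30, 26, 21, 20}.
      Root 20: left subtree has 4 nodes {29, 30, 26, 21}, right has 0 { }.
        Root 30: left subtree has 1 node {29}, right has 2 {26, 21}.
          Root 26: left subtree has 0 nodes { }, right has 1 {21}.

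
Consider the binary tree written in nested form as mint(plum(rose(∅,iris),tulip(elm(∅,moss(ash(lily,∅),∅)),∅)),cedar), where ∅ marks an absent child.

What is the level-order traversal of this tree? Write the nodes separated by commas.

Level-order visits nodes level by level from the root, left to right within each level.
Level 0: mint
Level 1: plum, cedar
Level 2: rose, tulip
Level 3: iris, elm
Level 4: moss
Level 5: ash
Level 6: lily

mint, plum, cedar, rose, tulip, iris, elm, moss, ash, lily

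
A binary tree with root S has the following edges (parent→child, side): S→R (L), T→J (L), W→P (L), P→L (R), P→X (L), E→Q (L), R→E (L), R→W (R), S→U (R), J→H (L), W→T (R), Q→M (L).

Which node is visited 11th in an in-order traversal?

T

In-order visits the left subtree, then the node, then the right subtree.
At S: go left to R.
  At R: go left to E.
    At E: go left to Q.
      At Q: go left to M.
        M is a leaf — visit M.
      Visit Q.
      At Q: no right child.
    Visit E.
    At E: no right child.
  Visit R.
  At R: go right to W.
    At W: go left to P.
      At P: go left to X.
        X is a leaf — visit X.
      Visit P.
      At P: go right to L.
        L is a leaf — visit L.
    Visit W.
    At W: go right to T.
      At T: go left to J.
        At J: go left to H.
          H is a leaf — visit H.
        Visit J.
        At J: no right child.
      Visit T.
      At T: no right child.
Visit S.
At S: go right to U.
  U is a leaf — visit U.
Full in-order sequence: M, Q, E, R, X, P, L, W, H, J, T, S, U.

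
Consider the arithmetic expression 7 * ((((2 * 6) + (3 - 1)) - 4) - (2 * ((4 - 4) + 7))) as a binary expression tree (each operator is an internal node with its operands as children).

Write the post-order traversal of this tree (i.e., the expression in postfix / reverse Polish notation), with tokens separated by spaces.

Post-order on an expression tree gives postfix notation: for each operator, emit left operand, right operand, then the operator.

7 2 6 * 3 1 - + 4 - 2 4 4 - 7 + * - *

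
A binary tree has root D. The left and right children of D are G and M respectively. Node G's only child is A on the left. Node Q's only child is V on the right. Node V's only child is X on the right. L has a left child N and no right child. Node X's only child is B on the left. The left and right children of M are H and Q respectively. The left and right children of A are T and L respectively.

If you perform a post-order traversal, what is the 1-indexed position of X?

Post-order visits the left subtree, then the right subtree, then the node.
At D: go left to G.
  At G: go left to A.
    At A: go left to T.
      T is a leaf — visit T.
    At A: go right to L.
      At L: go left to N.
        N is a leaf — visit N.
      At L: no right child.
      Visit L.
    Visit A.
  At G: no right child.
  Visit G.
At D: go right to M.
  At M: go left to H.
    H is a leaf — visit H.
  At M: go right to Q.
    At Q: no left child.
    At Q: go right to V.
      At V: no left child.
      At V: go right to X.
        At X: go left to B.
          B is a leaf — visit B.
        At X: no right child.
        Visit X.
      Visit V.
    Visit Q.
  Visit M.
Visit D.
Full post-order sequence: T, N, L, A, G, H, B, X, V, Q, M, D.

8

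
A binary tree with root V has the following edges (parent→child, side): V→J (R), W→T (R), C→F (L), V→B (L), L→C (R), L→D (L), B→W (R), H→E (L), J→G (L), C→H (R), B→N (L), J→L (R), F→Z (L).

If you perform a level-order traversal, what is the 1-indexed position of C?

10

Level-order visits nodes level by level from the root, left to right within each level.
Level 0: V
Level 1: B, J
Level 2: N, W, G, L
Level 3: T, D, C
Level 4: F, H
Level 5: Z, E
Full level-order sequence: V, B, J, N, W, G, L, T, D, C, F, H, Z, E.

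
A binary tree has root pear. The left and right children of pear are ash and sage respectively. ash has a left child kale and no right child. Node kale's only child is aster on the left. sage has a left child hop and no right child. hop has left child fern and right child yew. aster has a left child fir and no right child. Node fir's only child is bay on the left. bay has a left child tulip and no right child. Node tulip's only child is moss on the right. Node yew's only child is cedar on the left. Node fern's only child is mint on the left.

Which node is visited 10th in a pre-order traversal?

hop

Pre-order visits the node, then its left subtree, then its right subtree.
Visit pear.
At pear: go left to ash.
  Visit ash.
  At ash: go left to kale.
    Visit kale.
    At kale: go left to aster.
      Visit aster.
      At aster: go left to fir.
        Visit fir.
        At fir: go left to bay.
          Visit bay.
          At bay: go left to tulip.
            Visit tulip.
            At tulip: no left child.
            At tulip: go right to moss.
              moss is a leaf — visit moss.
          At bay: no right child.
        At fir: no right child.
      At aster: no right child.
    At kale: no right child.
  At ash: no right child.
At pear: go right to sage.
  Visit sage.
  At sage: go left to hop.
    Visit hop.
    At hop: go left to fern.
      Visit fern.
      At fern: go left to mint.
        mint is a leaf — visit mint.
      At fern: no right child.
    At hop: go right to yew.
      Visit yew.
      At yew: go left to cedar.
        cedar is a leaf — visit cedar.
      At yew: no right child.
  At sage: no right child.
Full pre-order sequence: pear, ash, kale, aster, fir, bay, tulip, moss, sage, hop, fern, mint, yew, cedar.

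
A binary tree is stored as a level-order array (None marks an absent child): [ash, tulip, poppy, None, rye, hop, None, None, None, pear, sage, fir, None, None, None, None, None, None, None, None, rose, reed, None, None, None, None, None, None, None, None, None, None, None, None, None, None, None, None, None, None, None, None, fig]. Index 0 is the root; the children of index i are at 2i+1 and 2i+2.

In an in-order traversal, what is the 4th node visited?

fig

In-order visits the left subtree, then the node, then the right subtree.
At ash: go left to tulip.
  At tulip: no left child.
  Visit tulip.
  At tulip: go right to rye.
    At rye: go left to pear.
      At pear: no left child.
      Visit pear.
      At pear: go right to rose.
        At rose: no left child.
        Visit rose.
        At rose: go right to fig.
          fig is a leaf — visit fig.
    Visit rye.
    At rye: go right to sage.
      At sage: go left to reed.
        reed is a leaf — visit reed.
      Visit sage.
      At sage: no right child.
Visit ash.
At ash: go right to poppy.
  At poppy: go left to hop.
    At hop: go left to fir.
      fir is a leaf — visit fir.
    Visit hop.
    At hop: no right child.
  Visit poppy.
  At poppy: no right child.
Full in-order sequence: tulip, pear, rose, fig, rye, reed, sage, ash, fir, hop, poppy.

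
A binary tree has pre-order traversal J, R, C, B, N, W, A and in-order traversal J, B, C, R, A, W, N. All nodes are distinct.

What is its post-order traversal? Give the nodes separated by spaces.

The first element of pre-order is the root; it splits in-order into left and right subtrees.
Root J: left subtree has 0 nodes { }, right has 6 {B, C, R, A, W, N}.
  Root R: left subtree has 2 nodes {B, C}, right has 3 {A, W, N}.
    Root C: left subtree has 1 node {B}, right has 0 { }.
    Root N: left subtree has 2 nodes {A, W}, right has 0 { }.
      Root W: left subtree has 1 node {A}, right has 0 { }.

B C A W N R J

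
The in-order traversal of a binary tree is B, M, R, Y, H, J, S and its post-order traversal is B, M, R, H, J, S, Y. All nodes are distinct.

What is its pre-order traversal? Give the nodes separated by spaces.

Y R M B S J H

The last element of post-order is the root; it splits in-order into left and right subtrees.
Root Y: left subtree has 3 nodes {B, M, R}, right has 3 {H, J, S}.
  Root R: left subtree has 2 nodes {B, M}, right has 0 { }.
    Root M: left subtree has 1 node {B}, right has 0 { }.
  Root S: left subtree has 2 nodes {H, J}, right has 0 { }.
    Root J: left subtree has 1 node {H}, right has 0 { }.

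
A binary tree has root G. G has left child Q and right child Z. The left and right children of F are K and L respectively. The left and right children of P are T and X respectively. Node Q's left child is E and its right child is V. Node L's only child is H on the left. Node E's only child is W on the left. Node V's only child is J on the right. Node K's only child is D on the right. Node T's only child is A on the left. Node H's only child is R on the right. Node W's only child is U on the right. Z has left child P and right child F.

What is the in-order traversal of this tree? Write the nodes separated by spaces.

In-order visits the left subtree, then the node, then the right subtree.
At G: go left to Q.
  At Q: go left to E.
    At E: go left to W.
      At W: no left child.
      Visit W.
      At W: go right to U.
        U is a leaf — visit U.
    Visit E.
    At E: no right child.
  Visit Q.
  At Q: go right to V.
    At V: no left child.
    Visit V.
    At V: go right to J.
      J is a leaf — visit J.
Visit G.
At G: go right to Z.
  At Z: go left to P.
    At P: go left to T.
      At T: go left to A.
        A is a leaf — visit A.
      Visit T.
      At T: no right child.
    Visit P.
    At P: go right to X.
      X is a leaf — visit X.
  Visit Z.
  At Z: go right to F.
    At F: go left to K.
      At K: no left child.
      Visit K.
      At K: go right to D.
        D is a leaf — visit D.
    Visit F.
    At F: go right to L.
      At L: go left to H.
        At H: no left child.
        Visit H.
        At H: go right to R.
          R is a leaf — visit R.
      Visit L.
      At L: no right child.

W U E Q V J G A T P X Z K D F H R L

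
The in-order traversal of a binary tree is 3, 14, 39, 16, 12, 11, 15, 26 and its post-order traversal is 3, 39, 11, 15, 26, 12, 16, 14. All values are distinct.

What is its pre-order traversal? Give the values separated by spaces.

The last element of post-order is the root; it splits in-order into left and right subtrees.
Root 14: left subtree has 1 node {3}, right has 6 {39, 16, 12, 11, 15, 26}.
  Root 16: left subtree has 1 node {39}, right has 4 {12, 11, 15, 26}.
    Root 12: left subtree has 0 nodes { }, right has 3 {11, 15, 26}.
      Root 26: left subtree has 2 nodes {11, 15}, right has 0 { }.
        Root 15: left subtree has 1 node {11}, right has 0 { }.

14 3 16 39 12 26 15 11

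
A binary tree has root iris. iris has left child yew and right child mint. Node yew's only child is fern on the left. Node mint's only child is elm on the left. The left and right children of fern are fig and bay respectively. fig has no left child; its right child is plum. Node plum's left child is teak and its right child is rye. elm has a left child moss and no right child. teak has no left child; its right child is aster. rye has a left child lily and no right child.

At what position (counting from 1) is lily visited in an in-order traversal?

In-order visits the left subtree, then the node, then the right subtree.
At iris: go left to yew.
  At yew: go left to fern.
    At fern: go left to fig.
      At fig: no left child.
      Visit fig.
      At fig: go right to plum.
        At plum: go left to teak.
          At teak: no left child.
          Visit teak.
          At teak: go right to aster.
            aster is a leaf — visit aster.
        Visit plum.
        At plum: go right to rye.
          At rye: go left to lily.
            lily is a leaf — visit lily.
          Visit rye.
          At rye: no right child.
    Visit fern.
    At fern: go right to bay.
      bay is a leaf — visit bay.
  Visit yew.
  At yew: no right child.
Visit iris.
At iris: go right to mint.
  At mint: go left to elm.
    At elm: go left to moss.
      moss is a leaf — visit moss.
    Visit elm.
    At elm: no right child.
  Visit mint.
  At mint: no right child.
Full in-order sequence: fig, teak, aster, plum, lily, rye, fern, bay, yew, iris, moss, elm, mint.

5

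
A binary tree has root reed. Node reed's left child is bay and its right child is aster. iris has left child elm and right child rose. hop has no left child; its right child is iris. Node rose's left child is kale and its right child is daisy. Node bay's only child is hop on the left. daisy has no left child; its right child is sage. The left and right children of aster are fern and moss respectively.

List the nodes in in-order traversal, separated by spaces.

In-order visits the left subtree, then the node, then the right subtree.
At reed: go left to bay.
  At bay: go left to hop.
    At hop: no left child.
    Visit hop.
    At hop: go right to iris.
      At iris: go left to elm.
        elm is a leaf — visit elm.
      Visit iris.
      At iris: go right to rose.
        At rose: go left to kale.
          kale is a leaf — visit kale.
        Visit rose.
        At rose: go right to daisy.
          At daisy: no left child.
          Visit daisy.
          At daisy: go right to sage.
            sage is a leaf — visit sage.
  Visit bay.
  At bay: no right child.
Visit reed.
At reed: go right to aster.
  At aster: go left to fern.
    fern is a leaf — visit fern.
  Visit aster.
  At aster: go right to moss.
    moss is a leaf — visit moss.

hop elm iris kale rose daisy sage bay reed fern aster moss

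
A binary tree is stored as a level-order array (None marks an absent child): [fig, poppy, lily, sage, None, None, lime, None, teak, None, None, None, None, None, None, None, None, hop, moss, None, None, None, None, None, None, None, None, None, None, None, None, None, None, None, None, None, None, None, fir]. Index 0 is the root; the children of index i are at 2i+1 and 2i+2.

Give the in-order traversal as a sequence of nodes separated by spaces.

In-order visits the left subtree, then the node, then the right subtree.
At fig: go left to poppy.
  At poppy: go left to sage.
    At sage: no left child.
    Visit sage.
    At sage: go right to teak.
      At teak: go left to hop.
        hop is a leaf — visit hop.
      Visit teak.
      At teak: go right to moss.
        At moss: no left child.
        Visit moss.
        At moss: go right to fir.
          fir is a leaf — visit fir.
  Visit poppy.
  At poppy: no right child.
Visit fig.
At fig: go right to lily.
  At lily: no left child.
  Visit lily.
  At lily: go right to lime.
    lime is a leaf — visit lime.

sage hop teak moss fir poppy fig lily lime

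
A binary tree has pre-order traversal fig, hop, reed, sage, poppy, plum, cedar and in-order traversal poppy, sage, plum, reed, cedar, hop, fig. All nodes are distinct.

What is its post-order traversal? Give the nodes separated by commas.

poppy, plum, sage, cedar, reed, hop, fig

The first element of pre-order is the root; it splits in-order into left and right subtrees.
Root fig: left subtree has 6 nodes {poppy, sage, plum, reed, cedar, hop}, right has 0 { }.
  Root hop: left subtree has 5 nodes {poppy, sage, plum, reed, cedar}, right has 0 { }.
    Root reed: left subtree has 3 nodes {poppy, sage, plum}, right has 1 {cedar}.
      Root sage: left subtree has 1 node {poppy}, right has 1 {plum}.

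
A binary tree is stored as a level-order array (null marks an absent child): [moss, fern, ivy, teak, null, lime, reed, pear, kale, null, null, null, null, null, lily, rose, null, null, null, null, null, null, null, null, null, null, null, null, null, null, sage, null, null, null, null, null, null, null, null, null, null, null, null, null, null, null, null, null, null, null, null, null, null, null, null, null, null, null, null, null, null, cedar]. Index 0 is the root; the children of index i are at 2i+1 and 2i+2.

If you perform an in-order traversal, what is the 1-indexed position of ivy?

In-order visits the left subtree, then the node, then the right subtree.
At moss: go left to fern.
  At fern: go left to teak.
    At teak: go left to pear.
      At pear: go left to rose.
        rose is a leaf — visit rose.
      Visit pear.
      At pear: no right child.
    Visit teak.
    At teak: go right to kale.
      kale is a leaf — visit kale.
  Visit fern.
  At fern: no right child.
Visit moss.
At moss: go right to ivy.
  At ivy: go left to lime.
    lime is a leaf — visit lime.
  Visit ivy.
  At ivy: go right to reed.
    At reed: no left child.
    Visit reed.
    At reed: go right to lily.
      At lily: no left child.
      Visit lily.
      At lily: go right to sage.
        At sage: go left to cedar.
          cedar is a leaf — visit cedar.
        Visit sage.
        At sage: no right child.
Full in-order sequence: rose, pear, teak, kale, fern, moss, lime, ivy, reed, lily, cedar, sage.

8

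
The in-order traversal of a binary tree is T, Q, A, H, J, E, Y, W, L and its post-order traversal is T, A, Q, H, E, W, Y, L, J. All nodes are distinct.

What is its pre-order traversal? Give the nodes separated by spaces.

The last element of post-order is the root; it splits in-order into left and right subtrees.
Root J: left subtree has 4 nodes {T, Q, A, H}, right has 4 {E, Y, W, L}.
  Root H: left subtree has 3 nodes {T, Q, A}, right has 0 { }.
    Root Q: left subtree has 1 node {T}, right has 1 {A}.
  Root L: left subtree has 3 nodes {E, Y, W}, right has 0 { }.
    Root Y: left subtree has 1 node {E}, right has 1 {W}.

J H Q T A L Y E W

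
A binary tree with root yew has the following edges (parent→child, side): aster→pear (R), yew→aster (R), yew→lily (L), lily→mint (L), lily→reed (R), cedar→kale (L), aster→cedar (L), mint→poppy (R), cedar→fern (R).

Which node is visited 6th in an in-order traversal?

kale

In-order visits the left subtree, then the node, then the right subtree.
At yew: go left to lily.
  At lily: go left to mint.
    At mint: no left child.
    Visit mint.
    At mint: go right to poppy.
      poppy is a leaf — visit poppy.
  Visit lily.
  At lily: go right to reed.
    reed is a leaf — visit reed.
Visit yew.
At yew: go right to aster.
  At aster: go left to cedar.
    At cedar: go left to kale.
      kale is a leaf — visit kale.
    Visit cedar.
    At cedar: go right to fern.
      fern is a leaf — visit fern.
  Visit aster.
  At aster: go right to pear.
    pear is a leaf — visit pear.
Full in-order sequence: mint, poppy, lily, reed, yew, kale, cedar, fern, aster, pear.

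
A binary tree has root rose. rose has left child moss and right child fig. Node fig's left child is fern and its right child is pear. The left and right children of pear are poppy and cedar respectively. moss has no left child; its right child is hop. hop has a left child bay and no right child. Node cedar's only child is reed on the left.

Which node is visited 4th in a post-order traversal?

Post-order visits the left subtree, then the right subtree, then the node.
At rose: go left to moss.
  At moss: no left child.
  At moss: go right to hop.
    At hop: go left to bay.
      bay is a leaf — visit bay.
    At hop: no right child.
    Visit hop.
  Visit moss.
At rose: go right to fig.
  At fig: go left to fern.
    fern is a leaf — visit fern.
  At fig: go right to pear.
    At pear: go left to poppy.
      poppy is a leaf — visit poppy.
    At pear: go right to cedar.
      At cedar: go left to reed.
        reed is a leaf — visit reed.
      At cedar: no right child.
      Visit cedar.
    Visit pear.
  Visit fig.
Visit rose.
Full post-order sequence: bay, hop, moss, fern, poppy, reed, cedar, pear, fig, rose.

fern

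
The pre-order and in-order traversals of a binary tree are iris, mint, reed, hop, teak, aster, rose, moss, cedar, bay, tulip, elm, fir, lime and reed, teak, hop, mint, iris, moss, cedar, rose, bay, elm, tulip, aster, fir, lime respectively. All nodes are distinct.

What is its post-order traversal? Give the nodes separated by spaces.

teak hop reed mint cedar moss elm tulip bay rose lime fir aster iris

The first element of pre-order is the root; it splits in-order into left and right subtrees.
Root iris: left subtree has 4 nodes {reed, teak, hop, mint}, right has 9 {moss, cedar, rose, bay, elm, tulip, aster, fir, lime}.
  Root mint: left subtree has 3 nodes {reed, teak, hop}, right has 0 { }.
    Root reed: left subtree has 0 nodes { }, right has 2 {teak, hop}.
      Root hop: left subtree has 1 node {teak}, right has 0 { }.
  Root aster: left subtree has 6 nodes {moss, cedar, rose, bay, elm, tulip}, right has 2 {fir, lime}.
    Root rose: left subtree has 2 nodes {moss, cedar}, right has 3 {bay, elm, tulip}.
      Root moss: left subtree has 0 nodes { }, right has 1 {cedar}.
      Root bay: left subtree has 0 nodes { }, right has 2 {elm, tulip}.
        Root tulip: left subtree has 1 node {elm}, right has 0 { }.
    Root fir: left subtree has 0 nodes { }, right has 1 {lime}.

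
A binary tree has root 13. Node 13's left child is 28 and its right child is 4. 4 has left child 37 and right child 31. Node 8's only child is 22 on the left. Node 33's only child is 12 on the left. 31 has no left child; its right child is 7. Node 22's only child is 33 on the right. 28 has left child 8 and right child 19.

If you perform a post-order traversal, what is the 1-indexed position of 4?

Post-order visits the left subtree, then the right subtree, then the node.
At 13: go left to 28.
  At 28: go left to 8.
    At 8: go left to 22.
      At 22: no left child.
      At 22: go right to 33.
        At 33: go left to 12.
          12 is a leaf — visit 12.
        At 33: no right child.
        Visit 33.
      Visit 22.
    At 8: no right child.
    Visit 8.
  At 28: go right to 19.
    19 is a leaf — visit 19.
  Visit 28.
At 13: go right to 4.
  At 4: go left to 37.
    37 is a leaf — visit 37.
  At 4: go right to 31.
    At 31: no left child.
    At 31: go right to 7.
      7 is a leaf — visit 7.
    Visit 31.
  Visit 4.
Visit 13.
Full post-order sequence: 12, 33, 22, 8, 19, 28, 37, 7, 31, 4, 13.

10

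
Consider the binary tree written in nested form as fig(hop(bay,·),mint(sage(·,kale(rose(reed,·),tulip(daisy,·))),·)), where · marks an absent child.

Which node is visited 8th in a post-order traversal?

sage

Post-order visits the left subtree, then the right subtree, then the node.
At fig: go left to hop.
  At hop: go left to bay.
    bay is a leaf — visit bay.
  At hop: no right child.
  Visit hop.
At fig: go right to mint.
  At mint: go left to sage.
    At sage: no left child.
    At sage: go right to kale.
      At kale: go left to rose.
        At rose: go left to reed.
          reed is a leaf — visit reed.
        At rose: no right child.
        Visit rose.
      At kale: go right to tulip.
        At tulip: go left to daisy.
          daisy is a leaf — visit daisy.
        At tulip: no right child.
        Visit tulip.
      Visit kale.
    Visit sage.
  At mint: no right child.
  Visit mint.
Visit fig.
Full post-order sequence: bay, hop, reed, rose, daisy, tulip, kale, sage, mint, fig.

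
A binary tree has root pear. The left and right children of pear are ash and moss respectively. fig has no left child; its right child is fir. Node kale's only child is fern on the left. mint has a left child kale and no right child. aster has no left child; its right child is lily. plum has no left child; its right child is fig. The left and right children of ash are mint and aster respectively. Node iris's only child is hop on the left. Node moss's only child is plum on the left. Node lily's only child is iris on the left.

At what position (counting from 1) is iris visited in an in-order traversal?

7

In-order visits the left subtree, then the node, then the right subtree.
At pear: go left to ash.
  At ash: go left to mint.
    At mint: go left to kale.
      At kale: go left to fern.
        fern is a leaf — visit fern.
      Visit kale.
      At kale: no right child.
    Visit mint.
    At mint: no right child.
  Visit ash.
  At ash: go right to aster.
    At aster: no left child.
    Visit aster.
    At aster: go right to lily.
      At lily: go left to iris.
        At iris: go left to hop.
          hop is a leaf — visit hop.
        Visit iris.
        At iris: no right child.
      Visit lily.
      At lily: no right child.
Visit pear.
At pear: go right to moss.
  At moss: go left to plum.
    At plum: no left child.
    Visit plum.
    At plum: go right to fig.
      At fig: no left child.
      Visit fig.
      At fig: go right to fir.
        fir is a leaf — visit fir.
  Visit moss.
  At moss: no right child.
Full in-order sequence: fern, kale, mint, ash, aster, hop, iris, lily, pear, plum, fig, fir, moss.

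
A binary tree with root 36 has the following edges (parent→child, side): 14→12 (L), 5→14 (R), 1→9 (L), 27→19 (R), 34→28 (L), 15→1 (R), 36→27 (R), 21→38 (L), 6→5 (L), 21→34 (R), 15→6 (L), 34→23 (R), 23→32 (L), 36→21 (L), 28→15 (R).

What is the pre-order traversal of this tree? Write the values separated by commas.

Pre-order visits the node, then its left subtree, then its right subtree.
Visit 36.
At 36: go left to 21.
  Visit 21.
  At 21: go left to 38.
    38 is a leaf — visit 38.
  At 21: go right to 34.
    Visit 34.
    At 34: go left to 28.
      Visit 28.
      At 28: no left child.
      At 28: go right to 15.
        Visit 15.
        At 15: go left to 6.
          Visit 6.
          At 6: go left to 5.
            Visit 5.
            At 5: no left child.
            At 5: go right to 14.
              Visit 14.
              At 14: go left to 12.
                12 is a leaf — visit 12.
              At 14: no right child.
          At 6: no right child.
        At 15: go right to 1.
          Visit 1.
          At 1: go left to 9.
            9 is a leaf — visit 9.
          At 1: no right child.
    At 34: go right to 23.
      Visit 23.
      At 23: go left to 32.
        32 is a leaf — visit 32.
      At 23: no right child.
At 36: go right to 27.
  Visit 27.
  At 27: no left child.
  At 27: go right to 19.
    19 is a leaf — visit 19.

36, 21, 38, 34, 28, 15, 6, 5, 14, 12, 1, 9, 23, 32, 27, 19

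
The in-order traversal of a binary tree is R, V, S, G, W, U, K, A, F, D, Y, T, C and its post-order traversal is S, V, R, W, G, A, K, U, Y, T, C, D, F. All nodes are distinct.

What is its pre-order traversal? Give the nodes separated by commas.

The last element of post-order is the root; it splits in-order into left and right subtrees.
Root F: left subtree has 8 nodes {R, V, S, G, W, U, K, A}, right has 4 {D, Y, T, C}.
  Root U: left subtree has 5 nodes {R, V, S, G, W}, right has 2 {K, A}.
    Root G: left subtree has 3 nodes {R, V, S}, right has 1 {W}.
      Root R: left subtree has 0 nodes { }, right has 2 {V, S}.
        Root V: left subtree has 0 nodes { }, right has 1 {S}.
    Root K: left subtree has 0 nodes { }, right has 1 {A}.
  Root D: left subtree has 0 nodes { }, right has 3 {Y, T, C}.
    Root C: left subtree has 2 nodes {Y, T}, right has 0 { }.
      Root T: left subtree has 1 node {Y}, right has 0 { }.

F, U, G, R, V, S, W, K, A, D, C, T, Y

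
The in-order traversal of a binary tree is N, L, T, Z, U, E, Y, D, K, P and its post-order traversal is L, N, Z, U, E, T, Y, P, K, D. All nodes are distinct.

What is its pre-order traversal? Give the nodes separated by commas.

The last element of post-order is the root; it splits in-order into left and right subtrees.
Root D: left subtree has 7 nodes {N, L, T, Z, U, E, Y}, right has 2 {K, P}.
  Root Y: left subtree has 6 nodes {N, L, T, Z, U, E}, right has 0 { }.
    Root T: left subtree has 2 nodes {N, L}, right has 3 {Z, U, E}.
      Root N: left subtree has 0 nodes { }, right has 1 {L}.
      Root E: left subtree has 2 nodes {Z, U}, right has 0 { }.
        Root U: left subtree has 1 node {Z}, right has 0 { }.
  Root K: left subtree has 0 nodes { }, right has 1 {P}.

D, Y, T, N, L, E, U, Z, K, P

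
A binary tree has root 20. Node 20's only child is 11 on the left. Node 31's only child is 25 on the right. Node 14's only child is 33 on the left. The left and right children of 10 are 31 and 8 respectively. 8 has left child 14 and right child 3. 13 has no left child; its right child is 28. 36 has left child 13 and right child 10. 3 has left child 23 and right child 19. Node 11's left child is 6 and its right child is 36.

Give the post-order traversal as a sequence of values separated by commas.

Post-order visits the left subtree, then the right subtree, then the node.
At 20: go left to 11.
  At 11: go left to 6.
    6 is a leaf — visit 6.
  At 11: go right to 36.
    At 36: go left to 13.
      At 13: no left child.
      At 13: go right to 28.
        28 is a leaf — visit 28.
      Visit 13.
    At 36: go right to 10.
      At 10: go left to 31.
        At 31: no left child.
        At 31: go right to 25.
          25 is a leaf — visit 25.
        Visit 31.
      At 10: go right to 8.
        At 8: go left to 14.
          At 14: go left to 33.
            33 is a leaf — visit 33.
          At 14: no right child.
          Visit 14.
        At 8: go right to 3.
          At 3: go left to 23.
            23 is a leaf — visit 23.
          At 3: go right to 19.
            19 is a leaf — visit 19.
          Visit 3.
        Visit 8.
      Visit 10.
    Visit 36.
  Visit 11.
At 20: no right child.
Visit 20.

6, 28, 13, 25, 31, 33, 14, 23, 19, 3, 8, 10, 36, 11, 20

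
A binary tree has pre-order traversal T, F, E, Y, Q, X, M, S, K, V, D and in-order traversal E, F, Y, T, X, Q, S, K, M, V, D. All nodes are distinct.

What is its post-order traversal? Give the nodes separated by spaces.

E Y F X K S D V M Q T

The first element of pre-order is the root; it splits in-order into left and right subtrees.
Root T: left subtree has 3 nodes {E, F, Y}, right has 7 {X, Q, S, K, M, V, D}.
  Root F: left subtree has 1 node {E}, right has 1 {Y}.
  Root Q: left subtree has 1 node {X}, right has 5 {S, K, M, V, D}.
    Root M: left subtree has 2 nodes {S, K}, right has 2 {V, D}.
      Root S: left subtree has 0 nodes { }, right has 1 {K}.
      Root V: left subtree has 0 nodes { }, right has 1 {D}.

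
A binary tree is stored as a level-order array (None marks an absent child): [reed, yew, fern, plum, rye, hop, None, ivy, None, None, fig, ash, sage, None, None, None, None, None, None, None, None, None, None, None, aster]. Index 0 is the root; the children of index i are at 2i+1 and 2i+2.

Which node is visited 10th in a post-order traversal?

fern

Post-order visits the left subtree, then the right subtree, then the node.
At reed: go left to yew.
  At yew: go left to plum.
    At plum: go left to ivy.
      ivy is a leaf — visit ivy.
    At plum: no right child.
    Visit plum.
  At yew: go right to rye.
    At rye: no left child.
    At rye: go right to fig.
      fig is a leaf — visit fig.
    Visit rye.
  Visit yew.
At reed: go right to fern.
  At fern: go left to hop.
    At hop: go left to ash.
      At ash: no left child.
      At ash: go right to aster.
        aster is a leaf — visit aster.
      Visit ash.
    At hop: go right to sage.
      sage is a leaf — visit sage.
    Visit hop.
  At fern: no right child.
  Visit fern.
Visit reed.
Full post-order sequence: ivy, plum, fig, rye, yew, aster, ash, sage, hop, fern, reed.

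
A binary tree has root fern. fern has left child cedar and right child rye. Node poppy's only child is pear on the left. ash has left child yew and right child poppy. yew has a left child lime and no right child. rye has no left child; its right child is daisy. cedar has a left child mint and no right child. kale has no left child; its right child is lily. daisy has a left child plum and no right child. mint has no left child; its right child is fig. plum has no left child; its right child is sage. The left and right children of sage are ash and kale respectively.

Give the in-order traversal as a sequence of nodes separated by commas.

In-order visits the left subtree, then the node, then the right subtree.
At fern: go left to cedar.
  At cedar: go left to mint.
    At mint: no left child.
    Visit mint.
    At mint: go right to fig.
      fig is a leaf — visit fig.
  Visit cedar.
  At cedar: no right child.
Visit fern.
At fern: go right to rye.
  At rye: no left child.
  Visit rye.
  At rye: go right to daisy.
    At daisy: go left to plum.
      At plum: no left child.
      Visit plum.
      At plum: go right to sage.
        At sage: go left to ash.
          At ash: go left to yew.
            At yew: go left to lime.
              lime is a leaf — visit lime.
            Visit yew.
            At yew: no right child.
          Visit ash.
          At ash: go right to poppy.
            At poppy: go left to pear.
              pear is a leaf — visit pear.
            Visit poppy.
            At poppy: no right child.
        Visit sage.
        At sage: go right to kale.
          At kale: no left child.
          Visit kale.
          At kale: go right to lily.
            lily is a leaf — visit lily.
    Visit daisy.
    At daisy: no right child.

mint, fig, cedar, fern, rye, plum, lime, yew, ash, pear, poppy, sage, kale, lily, daisy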